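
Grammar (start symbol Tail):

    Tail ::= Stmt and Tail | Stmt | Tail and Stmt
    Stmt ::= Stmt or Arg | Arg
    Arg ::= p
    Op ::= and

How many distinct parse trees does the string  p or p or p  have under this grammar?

1

Parse trees for p or p or p:
  [Tail [Stmt [Stmt [Stmt [Arg p]] or [Arg p]] or [Arg p]]]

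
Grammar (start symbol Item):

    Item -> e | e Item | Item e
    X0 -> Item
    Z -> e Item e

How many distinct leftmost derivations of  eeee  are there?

Parse trees for eeee:
  [Item e [Item e [Item e [Item e]]]]
  [Item e [Item e [Item [Item e] e]]]
  [Item e [Item [Item e [Item e]] e]]
  [Item e [Item [Item [Item e] e] e]]
  [Item [Item e [Item e [Item e]]] e]
  [Item [Item e [Item [Item e] e]] e]
  [Item [Item [Item e [Item e]] e] e]
  [Item [Item [Item [Item e] e] e] e]

8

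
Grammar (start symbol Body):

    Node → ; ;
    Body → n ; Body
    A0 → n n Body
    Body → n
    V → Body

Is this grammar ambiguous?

Only Body is reachable from Body; ignoring the rest: The reachable grammar is A → atom sep A | atom. Each atom is followed by either the separator (recurse) or end-of-string (stop) — no choice point.

Unambiguous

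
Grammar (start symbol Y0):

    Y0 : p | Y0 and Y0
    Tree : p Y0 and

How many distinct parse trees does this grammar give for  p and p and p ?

2

Parse trees for p and p and p:
  [Y0 [Y0 p] and [Y0 [Y0 p] and [Y0 p]]]
  [Y0 [Y0 [Y0 p] and [Y0 p]] and [Y0 p]]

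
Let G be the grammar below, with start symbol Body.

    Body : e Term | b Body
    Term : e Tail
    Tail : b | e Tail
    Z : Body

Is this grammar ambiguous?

(Z is unreachable from Body, so its rules don't affect L(Body).) The reachable rules are right-linear with at most one rule per (nonterminal, next-terminal) pair. Each input token forces the next rule, so parsing is deterministic.

Unambiguous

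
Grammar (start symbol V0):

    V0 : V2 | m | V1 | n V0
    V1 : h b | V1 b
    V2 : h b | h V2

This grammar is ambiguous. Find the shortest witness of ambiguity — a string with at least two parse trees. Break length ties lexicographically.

h b

length 1: no string has ≥2 trees
length 2: h b has 2 parse trees

Two derivations of h b:
  V0 ⇒ V2 ⇒ h b
  V0 ⇒ V1 ⇒ h b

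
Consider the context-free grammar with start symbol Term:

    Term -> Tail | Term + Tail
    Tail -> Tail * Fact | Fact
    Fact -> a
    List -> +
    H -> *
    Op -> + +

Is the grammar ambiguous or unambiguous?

Unambiguous

Only Term, Tail, Fact are reachable from Term; ignoring the rest: Term → Term + Tail | Tail  ;  Tail → Tail * Fact | Fact  — a left-associative chain with Fact at the bottom. Each string factors uniquely by precedence.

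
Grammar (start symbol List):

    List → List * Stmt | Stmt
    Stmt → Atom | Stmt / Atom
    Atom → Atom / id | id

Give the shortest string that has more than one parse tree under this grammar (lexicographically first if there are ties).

length 1: no string has ≥2 trees
length 3: id / id has 2 parse trees

Two derivations of id / id:
  List ⇒ Stmt ⇒ Atom ⇒ Atom / id ⇒ id / id
  List ⇒ Stmt ⇒ Stmt / Atom ⇒ Atom / Atom ⇒ id / Atom ⇒ id / id

id / id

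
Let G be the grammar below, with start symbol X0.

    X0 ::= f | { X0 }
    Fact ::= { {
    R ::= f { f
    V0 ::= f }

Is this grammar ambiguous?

(Fact, R, V0 are unreachable from X0, so their rules don't affect L(X0).) L(X0) is { openⁿ atom closeⁿ : n ≥ 0 }. The bracket depth fixes n, and the derivation is forced at every step.

Unambiguous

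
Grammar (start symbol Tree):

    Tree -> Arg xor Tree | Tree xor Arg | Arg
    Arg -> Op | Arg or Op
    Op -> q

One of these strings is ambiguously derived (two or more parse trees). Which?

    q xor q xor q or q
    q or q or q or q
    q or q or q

q xor q xor q or q: 4 trees
q or q or q or q: 1 tree
q or q or q: 1 tree

q xor q xor q or q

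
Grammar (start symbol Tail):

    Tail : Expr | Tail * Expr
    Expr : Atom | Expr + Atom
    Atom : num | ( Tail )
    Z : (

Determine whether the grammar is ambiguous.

Only Tail, Expr, Atom are reachable from Tail; ignoring the rest: Tail → Tail * Expr | Expr  ;  Expr → Expr + Atom | Atom  — a left-associative chain with Atom at the bottom. Each string factors uniquely by precedence.

Unambiguous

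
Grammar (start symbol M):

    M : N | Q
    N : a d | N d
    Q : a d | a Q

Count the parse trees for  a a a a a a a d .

Parse trees for a a a a a a a d:
  [M [Q a [Q a [Q a [Q a [Q a [Q a [Q a d]]]]]]]]

1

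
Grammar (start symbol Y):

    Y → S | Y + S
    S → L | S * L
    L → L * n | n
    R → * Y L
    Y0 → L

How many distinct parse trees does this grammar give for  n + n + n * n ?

Parse trees for n + n + n * n:
  [Y [Y [Y [S [L n]]] + [S [L n]]] + [S [L [L n] * n]]]
  [Y [Y [Y [S [L n]]] + [S [L n]]] + [S [S [L n]] * [L n]]]

2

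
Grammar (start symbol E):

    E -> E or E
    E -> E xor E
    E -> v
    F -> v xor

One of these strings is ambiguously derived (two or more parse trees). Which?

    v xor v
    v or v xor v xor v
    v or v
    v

v or v xor v xor v

v xor v: 1 tree
v or v xor v xor v: 5 trees
v or v: 1 tree
v: 1 tree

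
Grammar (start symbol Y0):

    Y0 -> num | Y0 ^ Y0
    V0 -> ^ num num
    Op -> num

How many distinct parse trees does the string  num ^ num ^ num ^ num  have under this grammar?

Parse trees for num ^ num ^ num ^ num:
  [Y0 [Y0 num] ^ [Y0 [Y0 num] ^ [Y0 [Y0 num] ^ [Y0 num]]]]
  [Y0 [Y0 num] ^ [Y0 [Y0 [Y0 num] ^ [Y0 num]] ^ [Y0 num]]]
  [Y0 [Y0 [Y0 num] ^ [Y0 num]] ^ [Y0 [Y0 num] ^ [Y0 num]]]
  [Y0 [Y0 [Y0 num] ^ [Y0 [Y0 num] ^ [Y0 num]]] ^ [Y0 num]]
  [Y0 [Y0 [Y0 [Y0 num] ^ [Y0 num]] ^ [Y0 num]] ^ [Y0 num]]

5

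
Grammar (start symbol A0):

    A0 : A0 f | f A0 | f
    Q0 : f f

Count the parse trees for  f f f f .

8

Parse trees for f f f f:
  [A0 [A0 [A0 [A0 f] f] f] f]
  [A0 [A0 [A0 f [A0 f]] f] f]
  [A0 [A0 f [A0 [A0 f] f]] f]
  [A0 [A0 f [A0 f [A0 f]]] f]
  [A0 f [A0 [A0 [A0 f] f] f]]
  [A0 f [A0 [A0 f [A0 f]] f]]
  [A0 f [A0 f [A0 [A0 f] f]]]
  [A0 f [A0 f [A0 f [A0 f]]]]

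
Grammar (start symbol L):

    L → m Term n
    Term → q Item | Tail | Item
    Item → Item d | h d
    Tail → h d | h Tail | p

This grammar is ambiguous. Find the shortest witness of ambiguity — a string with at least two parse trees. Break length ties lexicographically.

m h d n

length 3: no string has ≥2 trees
length 4: m h d n has 2 parse trees

Two derivations of m h d n:
  L ⇒ m Term n ⇒ m Tail n ⇒ m h d n
  L ⇒ m Term n ⇒ m Item n ⇒ m h d n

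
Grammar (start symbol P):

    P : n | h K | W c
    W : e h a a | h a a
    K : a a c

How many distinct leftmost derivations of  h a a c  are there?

Parse trees for h a a c:
  [P h [K a a c]]
  [P [W h a a] c]

2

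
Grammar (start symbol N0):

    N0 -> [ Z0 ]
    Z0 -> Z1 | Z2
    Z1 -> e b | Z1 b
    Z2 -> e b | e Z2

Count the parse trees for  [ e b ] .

2

Parse trees for [ e b ]:
  [N0 [ [Z0 [Z1 e b]] ]]
  [N0 [ [Z0 [Z2 e b]] ]]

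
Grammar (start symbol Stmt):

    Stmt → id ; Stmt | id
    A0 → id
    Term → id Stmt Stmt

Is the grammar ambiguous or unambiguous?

Unambiguous

Only Stmt is reachable from Stmt; ignoring the rest: Right-recursive list with a separator: after each atom, whether the separator follows determines the rule. One parse per string.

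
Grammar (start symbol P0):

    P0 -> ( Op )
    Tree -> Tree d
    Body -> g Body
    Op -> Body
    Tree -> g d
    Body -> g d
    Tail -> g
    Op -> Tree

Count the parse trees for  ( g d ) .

2

Parse trees for ( g d ):
  [P0 ( [Op [Body g d]] )]
  [P0 ( [Op [Tree g d]] )]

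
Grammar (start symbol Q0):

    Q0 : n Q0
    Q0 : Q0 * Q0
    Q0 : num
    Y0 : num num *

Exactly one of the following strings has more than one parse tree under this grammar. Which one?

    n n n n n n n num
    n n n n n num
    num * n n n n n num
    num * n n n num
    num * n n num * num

n n n n n n n num: 1 tree
n n n n n num: 1 tree
num * n n n n n num: 1 tree
num * n n n num: 1 tree
num * n n num * num: 4 trees

num * n n num * num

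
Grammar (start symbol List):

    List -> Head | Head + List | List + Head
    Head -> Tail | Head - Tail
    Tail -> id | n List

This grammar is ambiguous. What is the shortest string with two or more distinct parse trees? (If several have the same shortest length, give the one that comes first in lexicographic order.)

id + id

length 1: no string has ≥2 trees
length 2: no string has ≥2 trees
length 3: id + id has 2 parse trees

Two derivations of id + id:
  List ⇒ Head + List ⇒ Tail + List ⇒ id + List ⇒ id + Head ⇒ id + Tail ⇒ id + id
  List ⇒ List + Head ⇒ Head + Head ⇒ Tail + Head ⇒ id + Head ⇒ id + Tail ⇒ id + id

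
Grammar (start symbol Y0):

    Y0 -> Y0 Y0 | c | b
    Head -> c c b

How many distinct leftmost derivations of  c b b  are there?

Parse trees for c b b:
  [Y0 [Y0 c] [Y0 [Y0 b] [Y0 b]]]
  [Y0 [Y0 [Y0 c] [Y0 b]] [Y0 b]]

2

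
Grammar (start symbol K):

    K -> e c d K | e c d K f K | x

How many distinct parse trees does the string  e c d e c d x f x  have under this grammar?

Parse trees for e c d e c d x f x:
  [K e c d [K e c d [K x] f [K x]]]
  [K e c d [K e c d [K x]] f [K x]]

2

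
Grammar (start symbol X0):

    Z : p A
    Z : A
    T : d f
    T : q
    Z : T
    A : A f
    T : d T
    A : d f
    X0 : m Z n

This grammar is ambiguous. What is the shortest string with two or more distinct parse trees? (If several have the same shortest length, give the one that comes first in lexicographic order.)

m d f n

length 3: no string has ≥2 trees
length 4: m d f n has 2 parse trees

Two derivations of m d f n:
  X0 ⇒ m Z n ⇒ m A n ⇒ m d f n
  X0 ⇒ m Z n ⇒ m T n ⇒ m d f n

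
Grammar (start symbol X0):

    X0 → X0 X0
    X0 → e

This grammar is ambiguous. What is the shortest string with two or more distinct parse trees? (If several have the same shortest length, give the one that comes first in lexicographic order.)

e e e

length 1: no string has ≥2 trees
length 2: no string has ≥2 trees
length 3: e e e has 2 parse trees

Two derivations of e e e:
  X0 ⇒ X0 X0 ⇒ X0 X0 X0 ⇒ e X0 X0 ⇒ e e X0 ⇒ e e e
  X0 ⇒ X0 X0 ⇒ e X0 ⇒ e X0 X0 ⇒ e e X0 ⇒ e e e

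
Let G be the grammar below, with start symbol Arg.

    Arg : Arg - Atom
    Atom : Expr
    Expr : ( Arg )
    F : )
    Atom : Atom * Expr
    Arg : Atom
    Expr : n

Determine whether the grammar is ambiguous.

(F is unreachable from Arg, so its rules don't affect L(Arg).) The grammar is stratified — Arg handles '-' (left-recursive), Atom handles '*', Expr atoms. Each operator has a fixed associativity and precedence level, so every string has one parse.

Unambiguous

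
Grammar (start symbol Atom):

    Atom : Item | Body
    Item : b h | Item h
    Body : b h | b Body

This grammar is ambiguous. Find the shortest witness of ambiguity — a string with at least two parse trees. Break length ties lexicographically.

length 2: b h has 2 parse trees

Two derivations of b h:
  Atom ⇒ Item ⇒ b h
  Atom ⇒ Body ⇒ b h

b h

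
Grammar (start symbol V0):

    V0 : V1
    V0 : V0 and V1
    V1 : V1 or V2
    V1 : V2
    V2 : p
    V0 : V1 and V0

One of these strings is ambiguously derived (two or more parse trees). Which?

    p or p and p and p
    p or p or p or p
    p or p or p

p or p and p and p: 4 trees
p or p or p or p: 1 tree
p or p or p: 1 tree

p or p and p and p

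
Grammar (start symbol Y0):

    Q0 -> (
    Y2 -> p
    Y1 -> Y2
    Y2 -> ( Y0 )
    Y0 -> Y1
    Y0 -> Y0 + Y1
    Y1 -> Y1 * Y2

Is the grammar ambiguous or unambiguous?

(Q0 is unreachable from Y0, so its rules don't affect L(Y0).) The grammar is stratified — Y0 handles '+' (left-recursive), Y1 handles '*', Y2 atoms. Each operator has a fixed associativity and precedence level, so every string has one parse.

Unambiguous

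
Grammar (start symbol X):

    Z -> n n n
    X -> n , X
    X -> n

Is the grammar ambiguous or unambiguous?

Only X is reachable from X; ignoring the rest: The reachable grammar is A → atom sep A | atom. Each atom is followed by either the separator (recurse) or end-of-string (stop) — no choice point.

Unambiguous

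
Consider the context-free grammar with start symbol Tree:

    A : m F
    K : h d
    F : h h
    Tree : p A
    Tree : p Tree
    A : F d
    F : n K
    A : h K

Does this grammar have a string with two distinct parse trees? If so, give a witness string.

Ambiguous

Witness: p h h d

Derivation 1: Tree ⇒ p A ⇒ p F d ⇒ p h h d
Derivation 2: Tree ⇒ p A ⇒ p h K ⇒ p h h d

Two distinct leftmost derivations for the same string.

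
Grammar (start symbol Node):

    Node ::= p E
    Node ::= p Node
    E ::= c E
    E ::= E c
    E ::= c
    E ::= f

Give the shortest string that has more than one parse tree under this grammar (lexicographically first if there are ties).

p c c

length 2: no string has ≥2 trees
length 3: p c c has 2 parse trees

Two derivations of p c c:
  Node ⇒ p E ⇒ p c E ⇒ p c c
  Node ⇒ p E ⇒ p E c ⇒ p c c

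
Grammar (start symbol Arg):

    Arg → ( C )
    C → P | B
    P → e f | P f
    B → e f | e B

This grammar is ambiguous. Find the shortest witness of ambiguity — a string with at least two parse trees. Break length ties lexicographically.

( e f )

length 4: ( e f ) has 2 parse trees

Two derivations of ( e f ):
  Arg ⇒ ( C ) ⇒ ( P ) ⇒ ( e f )
  Arg ⇒ ( C ) ⇒ ( B ) ⇒ ( e f )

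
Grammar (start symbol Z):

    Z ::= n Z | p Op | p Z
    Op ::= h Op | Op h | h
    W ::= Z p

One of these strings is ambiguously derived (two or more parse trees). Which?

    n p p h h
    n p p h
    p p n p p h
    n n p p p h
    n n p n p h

n p p h h

n p p h h: 2 trees
n p p h: 1 tree
p p n p p h: 1 tree
n n p p p h: 1 tree
n n p n p h: 1 tree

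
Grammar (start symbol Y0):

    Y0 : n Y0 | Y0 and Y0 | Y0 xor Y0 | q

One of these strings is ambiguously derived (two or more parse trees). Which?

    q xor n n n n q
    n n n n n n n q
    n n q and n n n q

n n q and n n n q

q xor n n n n q: 1 tree
n n n n n n n q: 1 tree
n n q and n n n q: 3 trees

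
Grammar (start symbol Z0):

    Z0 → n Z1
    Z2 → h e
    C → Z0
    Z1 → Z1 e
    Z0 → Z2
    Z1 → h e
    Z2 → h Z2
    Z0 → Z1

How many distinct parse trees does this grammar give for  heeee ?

Parse trees for heeee:
  [Z0 [Z1 [Z1 [Z1 [Z1 h e] e] e] e]]

1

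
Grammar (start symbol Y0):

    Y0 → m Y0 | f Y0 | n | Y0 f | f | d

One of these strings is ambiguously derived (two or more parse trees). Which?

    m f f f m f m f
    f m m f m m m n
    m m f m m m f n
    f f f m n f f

f f f m n f f

m f f f m f m f: 1 tree
f m m f m m m n: 1 tree
m m f m m m f n: 1 tree
f f f m n f f: 15 trees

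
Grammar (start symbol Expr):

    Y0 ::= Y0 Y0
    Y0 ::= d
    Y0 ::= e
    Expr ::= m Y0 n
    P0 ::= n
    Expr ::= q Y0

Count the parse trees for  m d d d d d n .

Parse trees for m d d d d d n (showing first 6 of 14):
  [Expr m [Y0 [Y0 d] [Y0 [Y0 d] [Y0 [Y0 d] [Y0 [Y0 d] [Y0 d]]]]] n]
  [Expr m [Y0 [Y0 d] [Y0 [Y0 d] [Y0 [Y0 [Y0 d] [Y0 d]] [Y0 d]]]] n]
  [Expr m [Y0 [Y0 d] [Y0 [Y0 [Y0 d] [Y0 d]] [Y0 [Y0 d] [Y0 d]]]] n]
  [Expr m [Y0 [Y0 d] [Y0 [Y0 [Y0 d] [Y0 [Y0 d] [Y0 d]]] [Y0 d]]] n]
  [Expr m [Y0 [Y0 d] [Y0 [Y0 [Y0 [Y0 d] [Y0 d]] [Y0 d]] [Y0 d]]] n]
  [Expr m [Y0 [Y0 [Y0 d] [Y0 d]] [Y0 [Y0 d] [Y0 [Y0 d] [Y0 d]]]] n]

14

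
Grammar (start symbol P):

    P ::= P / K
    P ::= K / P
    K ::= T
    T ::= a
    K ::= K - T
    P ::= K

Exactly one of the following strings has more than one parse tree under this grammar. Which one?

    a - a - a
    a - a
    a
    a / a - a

a - a - a: 1 tree
a - a: 1 tree
a: 1 tree
a / a - a: 2 trees

a / a - a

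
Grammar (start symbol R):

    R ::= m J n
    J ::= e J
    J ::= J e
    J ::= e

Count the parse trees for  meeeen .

8

Parse trees for meeeen:
  [R m [J e [J e [J e [J e]]]] n]
  [R m [J e [J e [J [J e] e]]] n]
  [R m [J e [J [J e [J e]] e]] n]
  [R m [J e [J [J [J e] e] e]] n]
  [R m [J [J e [J e [J e]]] e] n]
  [R m [J [J e [J [J e] e]] e] n]
  [R m [J [J [J e [J e]] e] e] n]
  [R m [J [J [J [J e] e] e] e] n]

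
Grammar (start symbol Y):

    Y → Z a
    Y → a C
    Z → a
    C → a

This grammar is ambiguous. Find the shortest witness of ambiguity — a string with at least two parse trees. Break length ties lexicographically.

length 2: a a has 2 parse trees

Two derivations of a a:
  Y ⇒ Z a ⇒ a a
  Y ⇒ a C ⇒ a a

a a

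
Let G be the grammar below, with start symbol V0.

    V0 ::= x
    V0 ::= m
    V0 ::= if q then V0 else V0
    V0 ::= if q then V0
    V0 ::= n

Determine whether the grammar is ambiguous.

Witness: if q then if q then m else m

Derivation 1: V0 ⇒ if q then V0 else V0 ⇒ if q then if q then V0 else V0 ⇒ if q then if q then m else V0 ⇒ if q then if q then m else m
Derivation 2: V0 ⇒ if q then V0 ⇒ if q then if q then V0 else V0 ⇒ if q then if q then m else V0 ⇒ if q then if q then m else m

Two distinct leftmost derivations for the same string.

Ambiguous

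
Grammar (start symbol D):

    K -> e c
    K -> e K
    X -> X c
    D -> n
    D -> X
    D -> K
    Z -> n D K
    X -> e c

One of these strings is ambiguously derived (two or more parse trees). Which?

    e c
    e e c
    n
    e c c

e c: 2 trees
e e c: 1 tree
n: 1 tree
e c c: 1 tree

e c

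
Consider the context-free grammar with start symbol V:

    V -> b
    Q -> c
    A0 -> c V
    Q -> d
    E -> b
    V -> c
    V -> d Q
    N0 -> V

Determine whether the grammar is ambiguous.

(A0, N0, E are unreachable from V, so their rules don't affect L(V).) The reachable rules are right-linear with at most one rule per (nonterminal, next-terminal) pair. Each input token forces the next rule, so parsing is deterministic.

Unambiguous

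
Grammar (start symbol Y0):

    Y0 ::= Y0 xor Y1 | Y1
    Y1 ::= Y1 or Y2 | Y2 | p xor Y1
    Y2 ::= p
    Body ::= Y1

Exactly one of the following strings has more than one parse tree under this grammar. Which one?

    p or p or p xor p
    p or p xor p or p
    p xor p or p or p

p or p or p xor p: 1 tree
p or p xor p or p: 1 tree
p xor p or p or p: 4 trees

p xor p or p or p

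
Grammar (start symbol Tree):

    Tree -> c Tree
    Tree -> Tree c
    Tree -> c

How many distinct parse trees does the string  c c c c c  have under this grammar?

16

Parse trees for c c c c c (showing first 6 of 16):
  [Tree c [Tree c [Tree c [Tree c [Tree c]]]]]
  [Tree c [Tree c [Tree c [Tree [Tree c] c]]]]
  [Tree c [Tree c [Tree [Tree c [Tree c]] c]]]
  [Tree c [Tree c [Tree [Tree [Tree c] c] c]]]
  [Tree c [Tree [Tree c [Tree c [Tree c]]] c]]
  [Tree c [Tree [Tree c [Tree [Tree c] c]] c]]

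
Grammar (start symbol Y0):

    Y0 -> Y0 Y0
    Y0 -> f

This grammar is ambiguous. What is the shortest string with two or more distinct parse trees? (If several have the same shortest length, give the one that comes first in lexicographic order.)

f f f

length 1: no string has ≥2 trees
length 2: no string has ≥2 trees
length 3: f f f has 2 parse trees

Two derivations of f f f:
  Y0 ⇒ Y0 Y0 ⇒ Y0 Y0 Y0 ⇒ f Y0 Y0 ⇒ f f Y0 ⇒ f f f
  Y0 ⇒ Y0 Y0 ⇒ f Y0 ⇒ f Y0 Y0 ⇒ f f Y0 ⇒ f f f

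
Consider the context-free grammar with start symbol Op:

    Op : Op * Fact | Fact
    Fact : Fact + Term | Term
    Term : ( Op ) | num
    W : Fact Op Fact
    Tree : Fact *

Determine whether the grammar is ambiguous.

Unambiguous

(W, Tree are unreachable from Op, so their rules don't affect L(Op).) Op → Op * Fact | Fact  ;  Fact → Fact + Term | Term  — a left-associative chain with Term at the bottom. Each string factors uniquely by precedence.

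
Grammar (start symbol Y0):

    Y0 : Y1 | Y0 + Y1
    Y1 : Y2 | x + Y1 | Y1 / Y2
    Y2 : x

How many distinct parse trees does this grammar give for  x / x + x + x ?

Parse trees for x / x + x + x:
  [Y0 [Y0 [Y1 [Y1 [Y2 x]] / [Y2 x]]] + [Y1 x + [Y1 [Y2 x]]]]
  [Y0 [Y0 [Y0 [Y1 [Y1 [Y2 x]] / [Y2 x]]] + [Y1 [Y2 x]]] + [Y1 [Y2 x]]]

2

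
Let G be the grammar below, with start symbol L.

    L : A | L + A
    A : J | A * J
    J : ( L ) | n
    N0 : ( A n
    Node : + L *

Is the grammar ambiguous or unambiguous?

Only L, A, J are reachable from L; ignoring the rest: L → L + A | A  ;  A → A * J | J  — a left-associative chain with J at the bottom. Each string factors uniquely by precedence.

Unambiguous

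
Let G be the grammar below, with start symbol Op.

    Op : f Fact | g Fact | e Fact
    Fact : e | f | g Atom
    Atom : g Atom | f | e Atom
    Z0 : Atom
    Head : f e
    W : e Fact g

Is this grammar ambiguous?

Only Op, Fact, Atom are reachable from Op; ignoring the rest: Restricted to the reachable nonterminals, every rule has the form A → t or A → t B, and no two rules for the same A share a first terminal. The grammar encodes a DFA — one run per string.

Unambiguous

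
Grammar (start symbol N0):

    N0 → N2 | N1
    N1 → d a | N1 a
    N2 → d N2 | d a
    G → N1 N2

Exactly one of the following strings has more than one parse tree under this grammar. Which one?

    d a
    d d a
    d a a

d a: 2 trees
d d a: 1 tree
d a a: 1 tree

d a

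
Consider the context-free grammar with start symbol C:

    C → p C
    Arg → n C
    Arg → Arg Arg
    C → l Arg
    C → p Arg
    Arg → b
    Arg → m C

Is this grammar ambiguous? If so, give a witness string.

Witness: l b b b

Derivation 1: C ⇒ l Arg ⇒ l Arg Arg ⇒ l Arg Arg Arg ⇒ l b Arg Arg ⇒ l b b Arg ⇒ l b b b
Derivation 2: C ⇒ l Arg ⇒ l Arg Arg ⇒ l b Arg ⇒ l b Arg Arg ⇒ l b b Arg ⇒ l b b b

Two distinct leftmost derivations for the same string.

Ambiguous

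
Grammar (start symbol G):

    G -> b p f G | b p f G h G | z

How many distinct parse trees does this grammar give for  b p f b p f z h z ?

Parse trees for b p f b p f z h z:
  [G b p f [G b p f [G z] h [G z]]]
  [G b p f [G b p f [G z]] h [G z]]

2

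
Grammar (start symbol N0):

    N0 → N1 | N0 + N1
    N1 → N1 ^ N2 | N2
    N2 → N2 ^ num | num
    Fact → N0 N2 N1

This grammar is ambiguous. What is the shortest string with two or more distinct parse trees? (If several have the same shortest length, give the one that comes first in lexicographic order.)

length 1: no string has ≥2 trees
length 3: num ^ num has 2 parse trees

Two derivations of num ^ num:
  N0 ⇒ N1 ⇒ N1 ^ N2 ⇒ N2 ^ N2 ⇒ num ^ N2 ⇒ num ^ num
  N0 ⇒ N1 ⇒ N2 ⇒ N2 ^ num ⇒ num ^ num

num ^ num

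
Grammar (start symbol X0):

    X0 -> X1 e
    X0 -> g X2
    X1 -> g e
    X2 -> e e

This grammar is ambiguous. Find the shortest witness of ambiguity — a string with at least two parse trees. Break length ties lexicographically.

length 3: g e e has 2 parse trees

Two derivations of g e e:
  X0 ⇒ X1 e ⇒ g e e
  X0 ⇒ g X2 ⇒ g e e

g e e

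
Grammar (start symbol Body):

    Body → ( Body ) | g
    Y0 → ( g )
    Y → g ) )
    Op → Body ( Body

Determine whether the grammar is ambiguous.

Only Body is reachable from Body; ignoring the rest: L(Body) is { openⁿ atom closeⁿ : n ≥ 0 }. The bracket depth fixes n, and the derivation is forced at every step.

Unambiguous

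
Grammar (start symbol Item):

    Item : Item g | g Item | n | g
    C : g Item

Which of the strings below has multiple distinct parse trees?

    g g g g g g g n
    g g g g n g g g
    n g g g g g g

g g g g g g g n: 1 tree
g g g g n g g g: 35 trees
n g g g g g g: 1 tree

g g g g n g g g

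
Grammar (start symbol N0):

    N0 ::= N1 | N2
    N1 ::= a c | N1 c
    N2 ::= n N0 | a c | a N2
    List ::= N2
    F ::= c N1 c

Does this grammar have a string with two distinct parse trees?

Ambiguous

Witness: a c

Derivation 1: N0 ⇒ N1 ⇒ a c
Derivation 2: N0 ⇒ N2 ⇒ a c

Two distinct leftmost derivations for the same string.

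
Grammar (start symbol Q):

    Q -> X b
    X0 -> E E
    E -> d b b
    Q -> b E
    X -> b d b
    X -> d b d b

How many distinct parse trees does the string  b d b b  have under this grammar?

Parse trees for b d b b:
  [Q [X b d b] b]
  [Q b [E d b b]]

2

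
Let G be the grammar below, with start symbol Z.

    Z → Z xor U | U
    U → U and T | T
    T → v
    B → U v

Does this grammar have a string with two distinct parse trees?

Unambiguous

(B is unreachable from Z, so its rules don't affect L(Z).) The grammar is stratified — Z handles 'xor' (left-recursive), U handles 'and', T atoms. Each operator has a fixed associativity and precedence level, so every string has one parse.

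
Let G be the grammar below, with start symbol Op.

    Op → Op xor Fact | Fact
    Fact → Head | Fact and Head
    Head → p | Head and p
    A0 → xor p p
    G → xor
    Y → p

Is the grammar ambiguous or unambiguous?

Ambiguous

Witness: p and p

Derivation 1: Op ⇒ Fact ⇒ Head ⇒ Head and p ⇒ p and p
Derivation 2: Op ⇒ Fact ⇒ Fact and Head ⇒ Head and Head ⇒ p and Head ⇒ p and p

Two distinct leftmost derivations for the same string.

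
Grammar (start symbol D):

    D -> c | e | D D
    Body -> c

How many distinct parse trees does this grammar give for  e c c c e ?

14

Parse trees for e c c c e (showing first 6 of 14):
  [D [D e] [D [D c] [D [D c] [D [D c] [D e]]]]]
  [D [D e] [D [D c] [D [D [D c] [D c]] [D e]]]]
  [D [D e] [D [D [D c] [D c]] [D [D c] [D e]]]]
  [D [D e] [D [D [D c] [D [D c] [D c]]] [D e]]]
  [D [D e] [D [D [D [D c] [D c]] [D c]] [D e]]]
  [D [D [D e] [D c]] [D [D c] [D [D c] [D e]]]]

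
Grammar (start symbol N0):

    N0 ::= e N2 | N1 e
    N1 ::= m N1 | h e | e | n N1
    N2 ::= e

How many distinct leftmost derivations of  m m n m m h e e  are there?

1

Parse trees for m m n m m h e e:
  [N0 [N1 m [N1 m [N1 n [N1 m [N1 m [N1 h e]]]]]] e]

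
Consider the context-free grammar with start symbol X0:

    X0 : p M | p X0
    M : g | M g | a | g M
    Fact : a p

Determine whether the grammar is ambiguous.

Ambiguous

Witness: p g g

Derivation 1: X0 ⇒ p M ⇒ p M g ⇒ p g g
Derivation 2: X0 ⇒ p M ⇒ p g M ⇒ p g g

Two distinct leftmost derivations for the same string.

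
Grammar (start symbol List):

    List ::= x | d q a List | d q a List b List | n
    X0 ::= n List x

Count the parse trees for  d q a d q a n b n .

2

Parse trees for d q a d q a n b n:
  [List d q a [List d q a [List n] b [List n]]]
  [List d q a [List d q a [List n]] b [List n]]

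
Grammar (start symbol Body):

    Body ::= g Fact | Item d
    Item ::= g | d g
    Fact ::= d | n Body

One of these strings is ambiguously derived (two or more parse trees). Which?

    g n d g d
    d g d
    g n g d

g n g d

g n d g d: 1 tree
d g d: 1 tree
g n g d: 2 trees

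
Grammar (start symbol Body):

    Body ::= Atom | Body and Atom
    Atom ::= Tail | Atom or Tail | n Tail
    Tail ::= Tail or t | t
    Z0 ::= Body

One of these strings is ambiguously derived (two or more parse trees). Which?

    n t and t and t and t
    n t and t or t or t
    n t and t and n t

n t and t and t and t: 1 tree
n t and t or t or t: 4 trees
n t and t and n t: 1 tree

n t and t or t or t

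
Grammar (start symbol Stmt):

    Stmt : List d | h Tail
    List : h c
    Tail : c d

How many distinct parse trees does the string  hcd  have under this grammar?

2

Parse trees for hcd:
  [Stmt [List h c] d]
  [Stmt h [Tail c d]]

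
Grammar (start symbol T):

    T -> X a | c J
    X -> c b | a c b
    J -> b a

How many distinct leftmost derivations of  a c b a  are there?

1

Parse trees for a c b a:
  [T [X a c b] a]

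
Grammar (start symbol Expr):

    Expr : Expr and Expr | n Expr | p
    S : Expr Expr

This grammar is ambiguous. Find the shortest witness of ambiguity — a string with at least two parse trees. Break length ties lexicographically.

length 1: no string has ≥2 trees
length 2: no string has ≥2 trees
length 3: no string has ≥2 trees
length 4: n p and p has 2 parse trees

Two derivations of n p and p:
  Expr ⇒ Expr and Expr ⇒ n Expr and Expr ⇒ n p and Expr ⇒ n p and p
  Expr ⇒ n Expr ⇒ n Expr and Expr ⇒ n p and Expr ⇒ n p and p

n p and p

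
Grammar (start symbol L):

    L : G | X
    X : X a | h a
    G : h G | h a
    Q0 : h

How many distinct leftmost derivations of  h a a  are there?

Parse trees for h a a:
  [L [X [X h a] a]]

1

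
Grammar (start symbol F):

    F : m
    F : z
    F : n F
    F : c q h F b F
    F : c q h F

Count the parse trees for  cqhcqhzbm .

Parse trees for cqhcqhzbm:
  [F c q h [F c q h [F z]] b [F m]]
  [F c q h [F c q h [F z] b [F m]]]

2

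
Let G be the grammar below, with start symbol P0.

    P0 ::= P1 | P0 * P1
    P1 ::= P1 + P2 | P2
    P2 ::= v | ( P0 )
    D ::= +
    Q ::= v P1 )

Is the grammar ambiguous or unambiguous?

(D, Q are unreachable from P0, so their rules don't affect L(P0).) P0 → P0 * P1 | P1  ;  P1 → P1 + P2 | P2  — a left-associative chain with P2 at the bottom. Each string factors uniquely by precedence.

Unambiguous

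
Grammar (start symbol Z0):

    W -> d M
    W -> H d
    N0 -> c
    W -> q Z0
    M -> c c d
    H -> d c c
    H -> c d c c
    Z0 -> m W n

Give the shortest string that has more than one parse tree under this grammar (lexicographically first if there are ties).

length 6: m d c c d n has 2 parse trees

Two derivations of m d c c d n:
  Z0 ⇒ m W n ⇒ m d M n ⇒ m d c c d n
  Z0 ⇒ m W n ⇒ m H d n ⇒ m d c c d n

m d c c d n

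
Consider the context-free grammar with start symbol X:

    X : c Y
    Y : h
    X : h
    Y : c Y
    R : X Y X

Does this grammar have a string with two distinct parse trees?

Unambiguous

(R is unreachable from X, so its rules don't affect L(X).) Each reachable nonterminal has at most one production per leading terminal, and all productions are right-linear; the derivation is determined token-by-token.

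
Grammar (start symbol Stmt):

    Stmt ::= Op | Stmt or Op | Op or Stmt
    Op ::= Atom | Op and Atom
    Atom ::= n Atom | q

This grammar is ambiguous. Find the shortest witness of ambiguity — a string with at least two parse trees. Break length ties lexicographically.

length 1: no string has ≥2 trees
length 2: no string has ≥2 trees
length 3: q or q has 2 parse trees

Two derivations of q or q:
  Stmt ⇒ Stmt or Op ⇒ Op or Op ⇒ Atom or Op ⇒ q or Op ⇒ q or Atom ⇒ q or q
  Stmt ⇒ Op or Stmt ⇒ Atom or Stmt ⇒ q or Stmt ⇒ q or Op ⇒ q or Atom ⇒ q or q

q or q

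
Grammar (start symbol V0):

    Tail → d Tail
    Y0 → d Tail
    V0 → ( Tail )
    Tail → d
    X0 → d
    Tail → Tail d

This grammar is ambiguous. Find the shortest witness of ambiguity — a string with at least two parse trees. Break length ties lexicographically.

( d d )

length 3: no string has ≥2 trees
length 4: ( d d ) has 2 parse trees

Two derivations of ( d d ):
  V0 ⇒ ( Tail ) ⇒ ( d Tail ) ⇒ ( d d )
  V0 ⇒ ( Tail ) ⇒ ( Tail d ) ⇒ ( d d )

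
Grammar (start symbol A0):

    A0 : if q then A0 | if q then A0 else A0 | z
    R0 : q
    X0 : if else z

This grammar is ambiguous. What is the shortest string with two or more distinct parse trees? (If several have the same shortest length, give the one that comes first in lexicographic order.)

length 1: no string has ≥2 trees
length 4: no string has ≥2 trees
length 6: no string has ≥2 trees
length 7: no string has ≥2 trees
length 9: if q then if q then z else z has 2 parse trees

Two derivations of if q then if q then z else z:
  A0 ⇒ if q then A0 ⇒ if q then if q then A0 else A0 ⇒ if q then if q then z else A0 ⇒ if q then if q then z else z
  A0 ⇒ if q then A0 else A0 ⇒ if q then if q then A0 else A0 ⇒ if q then if q then z else A0 ⇒ if q then if q then z else z

if q then if q then z else z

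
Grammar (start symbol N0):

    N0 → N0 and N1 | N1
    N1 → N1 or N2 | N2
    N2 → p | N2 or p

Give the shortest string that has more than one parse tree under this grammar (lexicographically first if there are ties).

p or p

length 1: no string has ≥2 trees
length 3: p or p has 2 parse trees

Two derivations of p or p:
  N0 ⇒ N1 ⇒ N1 or N2 ⇒ N2 or N2 ⇒ p or N2 ⇒ p or p
  N0 ⇒ N1 ⇒ N2 ⇒ N2 or p ⇒ p or p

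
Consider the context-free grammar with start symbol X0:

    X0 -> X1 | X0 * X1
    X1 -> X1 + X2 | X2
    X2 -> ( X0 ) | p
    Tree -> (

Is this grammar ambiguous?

(Tree is unreachable from X0, so its rules don't affect L(X0).) This is a standard precedence ladder (X0 over X1 over X2), with each level left-recursive on its own operator ('*' at X0, '+' at X1). That structure is LR(1), hence unambiguous.

Unambiguous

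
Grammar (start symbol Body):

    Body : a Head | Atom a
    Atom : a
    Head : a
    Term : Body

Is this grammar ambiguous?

Witness: a a

Derivation 1: Body ⇒ a Head ⇒ a a
Derivation 2: Body ⇒ Atom a ⇒ a a

Two distinct leftmost derivations for the same string.

Ambiguous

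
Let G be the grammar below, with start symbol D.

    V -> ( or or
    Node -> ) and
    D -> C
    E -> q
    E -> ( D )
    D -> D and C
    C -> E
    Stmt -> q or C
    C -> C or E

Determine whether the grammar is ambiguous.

Only D, C, E are reachable from D; ignoring the rest: D → D and C | C  ;  C → C or E | E  — a left-associative chain with E at the bottom. Each string factors uniquely by precedence.

Unambiguous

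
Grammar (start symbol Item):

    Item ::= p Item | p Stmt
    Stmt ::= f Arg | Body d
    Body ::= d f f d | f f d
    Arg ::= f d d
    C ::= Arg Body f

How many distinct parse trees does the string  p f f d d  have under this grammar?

2

Parse trees for p f f d d:
  [Item p [Stmt f [Arg f d d]]]
  [Item p [Stmt [Body f f d] d]]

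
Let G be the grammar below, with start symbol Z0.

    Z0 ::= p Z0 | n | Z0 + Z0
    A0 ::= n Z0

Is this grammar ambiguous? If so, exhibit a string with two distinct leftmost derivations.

Witness: p n + n

Derivation 1: Z0 ⇒ p Z0 ⇒ p Z0 + Z0 ⇒ p n + Z0 ⇒ p n + n
Derivation 2: Z0 ⇒ Z0 + Z0 ⇒ p Z0 + Z0 ⇒ p n + Z0 ⇒ p n + n

Two distinct leftmost derivations for the same string.

Ambiguous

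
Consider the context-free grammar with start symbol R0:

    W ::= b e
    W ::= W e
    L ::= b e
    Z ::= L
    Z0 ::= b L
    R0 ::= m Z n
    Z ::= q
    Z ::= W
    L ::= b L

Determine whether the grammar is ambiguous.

Ambiguous

Witness: m b e n

Derivation 1: R0 ⇒ m Z n ⇒ m L n ⇒ m b e n
Derivation 2: R0 ⇒ m Z n ⇒ m W n ⇒ m b e n

Two distinct leftmost derivations for the same string.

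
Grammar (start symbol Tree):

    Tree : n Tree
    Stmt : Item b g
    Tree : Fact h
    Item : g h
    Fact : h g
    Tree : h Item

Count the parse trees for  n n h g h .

Parse trees for n n h g h:
  [Tree n [Tree n [Tree [Fact h g] h]]]
  [Tree n [Tree n [Tree h [Item g h]]]]

2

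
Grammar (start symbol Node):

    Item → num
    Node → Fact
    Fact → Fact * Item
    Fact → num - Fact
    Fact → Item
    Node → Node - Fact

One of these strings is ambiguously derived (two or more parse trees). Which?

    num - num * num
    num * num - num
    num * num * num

num - num * num

num - num * num: 3 trees
num * num - num: 1 tree
num * num * num: 1 tree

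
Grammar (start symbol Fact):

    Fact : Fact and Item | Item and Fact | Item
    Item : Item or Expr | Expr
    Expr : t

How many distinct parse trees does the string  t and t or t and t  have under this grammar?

Parse trees for t and t or t and t:
  [Fact [Fact [Fact [Item [Expr t]]] and [Item [Item [Expr t]] or [Expr t]]] and [Item [Expr t]]]
  [Fact [Fact [Item [Expr t]] and [Fact [Item [Item [Expr t]] or [Expr t]]]] and [Item [Expr t]]]
  [Fact [Item [Expr t]] and [Fact [Fact [Item [Item [Expr t]] or [Expr t]]] and [Item [Expr t]]]]
  [Fact [Item [Expr t]] and [Fact [Item [Item [Expr t]] or [Expr t]] and [Fact [Item [Expr t]]]]]

4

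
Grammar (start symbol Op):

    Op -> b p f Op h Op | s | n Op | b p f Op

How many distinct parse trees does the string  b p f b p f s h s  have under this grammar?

2

Parse trees for b p f b p f s h s:
  [Op b p f [Op b p f [Op s]] h [Op s]]
  [Op b p f [Op b p f [Op s] h [Op s]]]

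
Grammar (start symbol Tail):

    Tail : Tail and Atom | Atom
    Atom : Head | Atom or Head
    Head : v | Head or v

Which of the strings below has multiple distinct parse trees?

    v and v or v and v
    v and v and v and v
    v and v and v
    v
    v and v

v and v or v and v

v and v or v and v: 2 trees
v and v and v and v: 1 tree
v and v and v: 1 tree
v: 1 tree
v and v: 1 tree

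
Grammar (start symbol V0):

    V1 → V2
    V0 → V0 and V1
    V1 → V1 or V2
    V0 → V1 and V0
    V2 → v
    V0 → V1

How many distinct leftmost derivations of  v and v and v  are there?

4

Parse trees for v and v and v:
  [V0 [V0 [V0 [V1 [V2 v]]] and [V1 [V2 v]]] and [V1 [V2 v]]]
  [V0 [V0 [V1 [V2 v]] and [V0 [V1 [V2 v]]]] and [V1 [V2 v]]]
  [V0 [V1 [V2 v]] and [V0 [V0 [V1 [V2 v]]] and [V1 [V2 v]]]]
  [V0 [V1 [V2 v]] and [V0 [V1 [V2 v]] and [V0 [V1 [V2 v]]]]]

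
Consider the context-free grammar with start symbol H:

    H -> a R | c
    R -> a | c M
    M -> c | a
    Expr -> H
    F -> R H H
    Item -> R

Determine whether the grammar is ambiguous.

Unambiguous

(Expr, F, Item are unreachable from H, so their rules don't affect L(H).) Each reachable nonterminal has at most one production per leading terminal, and all productions are right-linear; the derivation is determined token-by-token.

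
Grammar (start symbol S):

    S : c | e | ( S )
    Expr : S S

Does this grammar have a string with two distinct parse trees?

Unambiguous

Only S is reachable from S; ignoring the rest: Each string is a nest of matched brackets around a single atom. An opening bracket forces the recursive rule; an atom forces the base rule.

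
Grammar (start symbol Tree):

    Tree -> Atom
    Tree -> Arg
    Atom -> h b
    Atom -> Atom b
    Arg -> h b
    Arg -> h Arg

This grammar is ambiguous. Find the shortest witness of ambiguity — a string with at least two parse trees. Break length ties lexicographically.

length 2: h b has 2 parse trees

Two derivations of h b:
  Tree ⇒ Atom ⇒ h b
  Tree ⇒ Arg ⇒ h b

h b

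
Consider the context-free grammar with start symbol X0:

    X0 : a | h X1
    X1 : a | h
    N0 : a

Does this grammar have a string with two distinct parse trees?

Unambiguous

Only X0, X1 are reachable from X0; ignoring the rest: Each reachable nonterminal has at most one production per leading terminal, and all productions are right-linear; the derivation is determined token-by-token.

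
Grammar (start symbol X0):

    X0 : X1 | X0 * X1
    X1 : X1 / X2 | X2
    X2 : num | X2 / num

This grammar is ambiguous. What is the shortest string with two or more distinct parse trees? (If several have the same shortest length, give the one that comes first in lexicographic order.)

length 1: no string has ≥2 trees
length 3: num / num has 2 parse trees

Two derivations of num / num:
  X0 ⇒ X1 ⇒ X1 / X2 ⇒ X2 / X2 ⇒ num / X2 ⇒ num / num
  X0 ⇒ X1 ⇒ X2 ⇒ X2 / num ⇒ num / num

num / num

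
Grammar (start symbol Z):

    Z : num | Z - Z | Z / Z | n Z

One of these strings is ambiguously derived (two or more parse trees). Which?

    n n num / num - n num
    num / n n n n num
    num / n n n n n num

n n num / num - n num

n n num / num - n num: 9 trees
num / n n n n num: 1 tree
num / n n n n n num: 1 tree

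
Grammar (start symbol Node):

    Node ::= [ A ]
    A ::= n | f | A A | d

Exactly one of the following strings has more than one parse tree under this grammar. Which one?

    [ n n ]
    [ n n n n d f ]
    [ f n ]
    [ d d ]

[ n n ]: 1 tree
[ n n n n d f ]: 42 trees
[ f n ]: 1 tree
[ d d ]: 1 tree

[ n n n n d f ]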